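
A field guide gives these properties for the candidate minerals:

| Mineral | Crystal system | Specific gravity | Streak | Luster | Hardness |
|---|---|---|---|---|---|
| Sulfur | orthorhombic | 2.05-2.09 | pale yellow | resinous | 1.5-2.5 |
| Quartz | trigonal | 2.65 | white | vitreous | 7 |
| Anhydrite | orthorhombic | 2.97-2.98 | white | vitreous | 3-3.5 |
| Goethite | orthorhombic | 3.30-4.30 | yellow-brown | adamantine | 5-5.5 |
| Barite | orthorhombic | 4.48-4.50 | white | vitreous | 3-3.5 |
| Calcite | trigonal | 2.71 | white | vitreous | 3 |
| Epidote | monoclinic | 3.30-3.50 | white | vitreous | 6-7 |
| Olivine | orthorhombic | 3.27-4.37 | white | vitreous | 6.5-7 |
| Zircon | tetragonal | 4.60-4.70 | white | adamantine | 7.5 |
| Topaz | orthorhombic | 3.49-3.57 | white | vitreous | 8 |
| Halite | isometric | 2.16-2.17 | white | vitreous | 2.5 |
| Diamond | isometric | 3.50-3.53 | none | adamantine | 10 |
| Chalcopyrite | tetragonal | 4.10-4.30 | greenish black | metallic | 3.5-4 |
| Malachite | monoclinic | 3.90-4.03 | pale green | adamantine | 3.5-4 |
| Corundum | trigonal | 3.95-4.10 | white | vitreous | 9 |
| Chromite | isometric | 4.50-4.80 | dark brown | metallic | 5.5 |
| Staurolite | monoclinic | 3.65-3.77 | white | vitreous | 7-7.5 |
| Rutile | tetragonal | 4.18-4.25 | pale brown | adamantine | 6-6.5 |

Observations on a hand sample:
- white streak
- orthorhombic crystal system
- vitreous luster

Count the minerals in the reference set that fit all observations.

White streak — narrows the field to Quartz, Anhydrite, Barite, Calcite, Epidote, Olivine, Zircon, Topaz, Halite, Corundum, Staurolite.
Orthorhombic crystal system — only Anhydrite, Barite, Olivine, Topaz remain.
Vitreous luster — no further eliminations.
Remaining candidates: Anhydrite, Barite, Olivine, Topaz.
That is 4 minerals.

4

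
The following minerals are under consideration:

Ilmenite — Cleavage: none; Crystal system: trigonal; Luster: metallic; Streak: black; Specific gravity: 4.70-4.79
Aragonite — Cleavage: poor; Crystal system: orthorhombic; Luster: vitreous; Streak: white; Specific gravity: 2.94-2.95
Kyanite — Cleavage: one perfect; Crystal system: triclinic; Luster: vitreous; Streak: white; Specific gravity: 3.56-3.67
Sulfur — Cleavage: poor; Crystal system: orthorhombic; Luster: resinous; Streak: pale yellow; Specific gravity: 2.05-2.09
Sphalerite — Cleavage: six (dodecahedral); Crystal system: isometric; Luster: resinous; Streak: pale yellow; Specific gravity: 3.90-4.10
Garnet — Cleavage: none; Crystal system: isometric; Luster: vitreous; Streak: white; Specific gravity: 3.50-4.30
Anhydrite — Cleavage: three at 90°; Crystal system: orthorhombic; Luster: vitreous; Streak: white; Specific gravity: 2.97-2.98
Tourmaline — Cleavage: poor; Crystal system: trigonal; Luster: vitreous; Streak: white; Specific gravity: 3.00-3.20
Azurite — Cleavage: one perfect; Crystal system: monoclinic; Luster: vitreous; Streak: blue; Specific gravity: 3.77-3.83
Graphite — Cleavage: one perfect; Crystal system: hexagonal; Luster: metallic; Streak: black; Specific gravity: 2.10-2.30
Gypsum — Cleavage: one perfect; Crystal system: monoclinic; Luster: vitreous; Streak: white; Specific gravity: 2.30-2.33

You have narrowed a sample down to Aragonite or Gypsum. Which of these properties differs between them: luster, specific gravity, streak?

Luster: both vitreous — shared.
Specific gravity: Aragonite 2.94-2.95, Gypsum 2.30-2.33 — these differ.
Streak: both white — shared.
Specific gravity is the diagnostic property here.

specific gravity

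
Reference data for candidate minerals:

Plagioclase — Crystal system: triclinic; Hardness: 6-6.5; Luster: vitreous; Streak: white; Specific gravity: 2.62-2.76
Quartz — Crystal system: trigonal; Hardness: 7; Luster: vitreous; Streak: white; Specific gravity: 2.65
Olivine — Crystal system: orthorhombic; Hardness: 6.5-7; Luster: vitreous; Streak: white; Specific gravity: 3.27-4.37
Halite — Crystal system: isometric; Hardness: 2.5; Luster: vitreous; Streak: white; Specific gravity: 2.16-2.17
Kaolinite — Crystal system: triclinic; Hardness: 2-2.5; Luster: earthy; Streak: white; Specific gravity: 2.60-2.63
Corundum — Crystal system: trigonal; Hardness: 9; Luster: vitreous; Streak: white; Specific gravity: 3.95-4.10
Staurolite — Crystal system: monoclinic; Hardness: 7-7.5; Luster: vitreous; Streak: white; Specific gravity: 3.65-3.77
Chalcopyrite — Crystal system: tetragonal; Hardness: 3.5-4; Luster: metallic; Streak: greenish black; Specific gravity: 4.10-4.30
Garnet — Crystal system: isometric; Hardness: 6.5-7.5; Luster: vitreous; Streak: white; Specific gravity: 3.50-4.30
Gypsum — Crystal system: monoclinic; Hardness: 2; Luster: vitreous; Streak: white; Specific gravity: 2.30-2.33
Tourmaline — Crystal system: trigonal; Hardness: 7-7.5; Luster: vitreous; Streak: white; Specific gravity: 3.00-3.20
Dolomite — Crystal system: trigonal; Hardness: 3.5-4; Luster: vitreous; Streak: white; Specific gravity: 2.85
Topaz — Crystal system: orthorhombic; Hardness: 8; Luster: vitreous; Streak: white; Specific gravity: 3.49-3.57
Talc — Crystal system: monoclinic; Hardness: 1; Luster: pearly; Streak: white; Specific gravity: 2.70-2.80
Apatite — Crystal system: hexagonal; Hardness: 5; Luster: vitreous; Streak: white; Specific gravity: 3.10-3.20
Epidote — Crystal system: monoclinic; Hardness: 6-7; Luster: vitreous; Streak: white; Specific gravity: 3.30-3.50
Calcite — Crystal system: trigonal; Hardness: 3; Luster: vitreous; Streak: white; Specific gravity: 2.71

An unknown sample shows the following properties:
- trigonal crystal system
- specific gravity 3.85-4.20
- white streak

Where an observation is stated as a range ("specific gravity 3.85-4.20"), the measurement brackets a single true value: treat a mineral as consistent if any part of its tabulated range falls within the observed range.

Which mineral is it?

Corundum

Trigonal crystal system — leaves Quartz, Corundum, Tourmaline, Dolomite, Calcite.
Specific gravity 3.85-4.20 — leaves Corundum.
White streak — all remaining candidates fit.
Corundum is the sole remaining match.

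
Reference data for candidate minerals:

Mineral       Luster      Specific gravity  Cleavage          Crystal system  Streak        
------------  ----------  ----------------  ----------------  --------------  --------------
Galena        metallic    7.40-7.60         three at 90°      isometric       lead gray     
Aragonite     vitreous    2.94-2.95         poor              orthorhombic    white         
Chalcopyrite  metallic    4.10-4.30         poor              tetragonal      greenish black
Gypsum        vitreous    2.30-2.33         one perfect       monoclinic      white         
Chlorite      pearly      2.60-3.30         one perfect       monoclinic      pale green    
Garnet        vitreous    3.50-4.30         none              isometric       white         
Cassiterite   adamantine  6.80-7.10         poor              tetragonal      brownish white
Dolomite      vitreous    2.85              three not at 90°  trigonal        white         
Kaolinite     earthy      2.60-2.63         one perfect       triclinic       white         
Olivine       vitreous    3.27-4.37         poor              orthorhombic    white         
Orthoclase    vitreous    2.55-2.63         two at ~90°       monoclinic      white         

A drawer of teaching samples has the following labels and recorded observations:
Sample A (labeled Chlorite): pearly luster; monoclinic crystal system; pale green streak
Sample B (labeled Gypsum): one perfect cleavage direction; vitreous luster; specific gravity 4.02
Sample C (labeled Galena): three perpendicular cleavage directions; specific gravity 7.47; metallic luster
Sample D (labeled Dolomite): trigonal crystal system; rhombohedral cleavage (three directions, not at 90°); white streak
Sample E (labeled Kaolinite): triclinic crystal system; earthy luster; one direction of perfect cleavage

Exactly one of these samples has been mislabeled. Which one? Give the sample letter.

Sample A: all recorded properties match Chlorite.
Sample B: specific gravity 4.02 is outside the reference for Gypsum (SG 2.30-2.33) — mislabeled.
Sample C: all recorded properties match Galena.
Sample D: all recorded properties match Dolomite.
Sample E: all recorded properties match Kaolinite.
Only sample B is inconsistent with its label.

B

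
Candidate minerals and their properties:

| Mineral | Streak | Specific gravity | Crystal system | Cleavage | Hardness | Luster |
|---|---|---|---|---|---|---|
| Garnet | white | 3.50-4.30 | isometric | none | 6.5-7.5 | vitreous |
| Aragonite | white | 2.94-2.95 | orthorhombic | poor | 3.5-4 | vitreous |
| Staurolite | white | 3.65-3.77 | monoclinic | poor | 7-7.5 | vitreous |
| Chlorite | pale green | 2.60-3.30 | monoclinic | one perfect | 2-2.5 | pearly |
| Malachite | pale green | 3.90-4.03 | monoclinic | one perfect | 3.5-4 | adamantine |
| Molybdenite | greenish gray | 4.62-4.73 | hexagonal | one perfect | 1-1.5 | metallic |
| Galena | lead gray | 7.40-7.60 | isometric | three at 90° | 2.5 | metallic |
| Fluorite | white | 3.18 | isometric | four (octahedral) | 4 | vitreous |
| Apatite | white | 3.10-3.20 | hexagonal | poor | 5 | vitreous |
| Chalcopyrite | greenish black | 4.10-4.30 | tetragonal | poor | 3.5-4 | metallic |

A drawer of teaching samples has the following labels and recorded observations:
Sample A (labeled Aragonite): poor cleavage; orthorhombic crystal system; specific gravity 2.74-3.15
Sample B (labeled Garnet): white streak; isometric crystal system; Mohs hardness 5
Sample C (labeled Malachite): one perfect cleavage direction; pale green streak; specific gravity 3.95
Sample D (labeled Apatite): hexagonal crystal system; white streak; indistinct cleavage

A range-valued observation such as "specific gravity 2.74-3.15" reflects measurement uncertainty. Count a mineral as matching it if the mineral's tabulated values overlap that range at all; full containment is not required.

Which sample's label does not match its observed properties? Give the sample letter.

Sample A: observations are consistent with Aragonite.
Sample B: Garnet has hardness 6.5-7.5, but the record shows Mohs hardness 5 — this label is wrong.
Sample C: observations are consistent with Malachite.
Sample D: observations are consistent with Apatite.
Sample B is the mislabeled one.

B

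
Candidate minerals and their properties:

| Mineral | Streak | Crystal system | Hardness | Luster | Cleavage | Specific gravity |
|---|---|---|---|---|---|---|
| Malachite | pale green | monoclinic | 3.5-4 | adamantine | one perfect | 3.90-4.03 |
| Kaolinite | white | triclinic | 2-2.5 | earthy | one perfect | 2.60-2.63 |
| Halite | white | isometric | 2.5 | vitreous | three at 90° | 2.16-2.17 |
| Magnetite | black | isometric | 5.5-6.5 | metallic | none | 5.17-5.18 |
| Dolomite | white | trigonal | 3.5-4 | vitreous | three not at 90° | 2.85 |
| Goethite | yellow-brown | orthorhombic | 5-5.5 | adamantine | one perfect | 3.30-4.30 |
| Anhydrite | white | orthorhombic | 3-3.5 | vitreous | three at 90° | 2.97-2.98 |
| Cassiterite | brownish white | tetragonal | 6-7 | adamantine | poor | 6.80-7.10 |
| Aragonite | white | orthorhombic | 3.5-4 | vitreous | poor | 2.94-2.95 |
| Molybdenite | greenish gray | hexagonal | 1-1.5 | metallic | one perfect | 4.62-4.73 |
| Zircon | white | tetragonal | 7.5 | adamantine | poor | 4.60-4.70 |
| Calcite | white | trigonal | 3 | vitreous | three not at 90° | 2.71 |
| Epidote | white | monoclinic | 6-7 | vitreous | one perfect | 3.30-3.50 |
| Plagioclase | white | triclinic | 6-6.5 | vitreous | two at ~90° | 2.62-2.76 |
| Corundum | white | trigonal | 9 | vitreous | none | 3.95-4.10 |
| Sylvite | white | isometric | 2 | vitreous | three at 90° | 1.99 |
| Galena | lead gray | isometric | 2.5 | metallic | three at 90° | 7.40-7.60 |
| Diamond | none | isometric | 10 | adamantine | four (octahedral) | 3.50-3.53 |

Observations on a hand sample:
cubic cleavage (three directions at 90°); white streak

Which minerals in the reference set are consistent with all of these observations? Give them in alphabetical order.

Anhydrite, Halite, Sylvite

Cubic cleavage (three directions at 90°) — only Halite, Anhydrite, Sylvite, Galena remain.
White streak eliminates Galena.
Remaining candidates: Anhydrite, Halite, Sylvite.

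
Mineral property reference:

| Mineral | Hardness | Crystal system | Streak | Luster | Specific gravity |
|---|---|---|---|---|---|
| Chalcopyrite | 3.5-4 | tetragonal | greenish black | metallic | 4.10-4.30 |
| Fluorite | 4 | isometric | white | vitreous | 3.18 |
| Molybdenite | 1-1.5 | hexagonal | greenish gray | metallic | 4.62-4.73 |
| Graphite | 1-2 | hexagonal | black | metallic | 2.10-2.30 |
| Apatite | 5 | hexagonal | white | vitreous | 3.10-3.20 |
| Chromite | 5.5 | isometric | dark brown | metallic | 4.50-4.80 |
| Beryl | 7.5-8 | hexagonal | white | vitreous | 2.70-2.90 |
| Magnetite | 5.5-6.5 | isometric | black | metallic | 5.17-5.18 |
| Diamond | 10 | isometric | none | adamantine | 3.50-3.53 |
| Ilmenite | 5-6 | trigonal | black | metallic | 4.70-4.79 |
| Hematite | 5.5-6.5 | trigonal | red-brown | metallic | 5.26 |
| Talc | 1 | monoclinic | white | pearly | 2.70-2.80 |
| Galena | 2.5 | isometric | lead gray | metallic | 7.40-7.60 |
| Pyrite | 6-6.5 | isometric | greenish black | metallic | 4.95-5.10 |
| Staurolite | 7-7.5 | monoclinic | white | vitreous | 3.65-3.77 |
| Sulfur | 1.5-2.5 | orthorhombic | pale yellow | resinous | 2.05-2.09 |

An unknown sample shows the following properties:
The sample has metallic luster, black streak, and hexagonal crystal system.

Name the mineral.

Graphite

Metallic luster — Chalcopyrite, Molybdenite, Graphite, Chromite, Magnetite, Ilmenite, Hematite, Galena, Pyrite remain.
Black streak — leaves Graphite, Magnetite, Ilmenite.
Hexagonal crystal system — Graphite remains.
Only Graphite satisfies all observations.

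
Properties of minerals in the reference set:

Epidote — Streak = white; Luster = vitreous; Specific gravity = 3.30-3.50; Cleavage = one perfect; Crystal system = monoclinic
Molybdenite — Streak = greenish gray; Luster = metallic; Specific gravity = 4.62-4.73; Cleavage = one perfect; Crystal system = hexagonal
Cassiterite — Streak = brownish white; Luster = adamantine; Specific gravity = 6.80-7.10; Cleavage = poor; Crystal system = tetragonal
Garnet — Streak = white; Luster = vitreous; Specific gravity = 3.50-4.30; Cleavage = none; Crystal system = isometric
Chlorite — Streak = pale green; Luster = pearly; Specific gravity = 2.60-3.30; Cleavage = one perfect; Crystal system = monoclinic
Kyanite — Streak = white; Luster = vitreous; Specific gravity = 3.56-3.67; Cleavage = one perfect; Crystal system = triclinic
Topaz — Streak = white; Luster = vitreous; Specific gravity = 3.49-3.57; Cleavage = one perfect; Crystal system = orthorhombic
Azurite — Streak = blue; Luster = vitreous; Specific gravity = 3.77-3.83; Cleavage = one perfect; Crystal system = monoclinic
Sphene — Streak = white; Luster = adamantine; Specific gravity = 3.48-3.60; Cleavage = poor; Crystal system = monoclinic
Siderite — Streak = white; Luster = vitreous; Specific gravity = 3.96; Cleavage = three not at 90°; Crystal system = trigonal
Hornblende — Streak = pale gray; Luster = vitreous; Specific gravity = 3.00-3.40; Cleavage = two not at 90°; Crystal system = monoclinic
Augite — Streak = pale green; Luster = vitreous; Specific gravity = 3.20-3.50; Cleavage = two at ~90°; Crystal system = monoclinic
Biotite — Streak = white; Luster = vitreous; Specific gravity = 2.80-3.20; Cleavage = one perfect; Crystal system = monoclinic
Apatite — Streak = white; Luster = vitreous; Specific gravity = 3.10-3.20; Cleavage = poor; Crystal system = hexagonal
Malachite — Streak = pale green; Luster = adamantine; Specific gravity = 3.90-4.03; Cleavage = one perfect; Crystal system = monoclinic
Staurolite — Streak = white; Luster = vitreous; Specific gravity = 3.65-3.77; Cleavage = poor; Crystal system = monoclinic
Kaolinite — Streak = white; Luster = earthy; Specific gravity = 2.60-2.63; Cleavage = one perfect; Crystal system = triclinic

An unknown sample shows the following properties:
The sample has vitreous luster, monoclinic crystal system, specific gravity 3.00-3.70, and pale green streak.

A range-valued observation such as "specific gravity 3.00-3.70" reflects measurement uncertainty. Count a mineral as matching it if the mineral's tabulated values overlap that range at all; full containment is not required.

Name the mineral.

Augite

Vitreous luster is inconsistent with Molybdenite, Cassiterite, Chlorite, Sphene, Malachite, Kaolinite.
Monoclinic crystal system is inconsistent with Garnet, Kyanite, Topaz, Siderite, Apatite.
Specific gravity 3.00-3.70 eliminates Azurite.
Pale green streak — only Augite remains.
Only Augite satisfies all observations.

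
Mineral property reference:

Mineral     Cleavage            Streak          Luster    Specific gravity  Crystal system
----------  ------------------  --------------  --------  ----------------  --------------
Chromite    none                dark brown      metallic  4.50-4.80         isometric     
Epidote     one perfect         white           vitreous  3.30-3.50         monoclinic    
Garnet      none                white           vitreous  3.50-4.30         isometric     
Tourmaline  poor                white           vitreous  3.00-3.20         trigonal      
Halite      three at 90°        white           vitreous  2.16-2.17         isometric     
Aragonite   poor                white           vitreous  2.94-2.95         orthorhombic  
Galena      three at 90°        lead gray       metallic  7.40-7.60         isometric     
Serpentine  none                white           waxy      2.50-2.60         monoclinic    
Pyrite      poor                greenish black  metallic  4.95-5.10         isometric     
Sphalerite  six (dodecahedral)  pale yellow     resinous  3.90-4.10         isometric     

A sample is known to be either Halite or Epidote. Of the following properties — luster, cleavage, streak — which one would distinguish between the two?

Luster: both vitreous — no difference.
Cleavage: Halite three at 90°, Epidote one perfect — different.
Streak: both white — no difference.
Of the listed properties, cleavage is the one that separates them.

cleavage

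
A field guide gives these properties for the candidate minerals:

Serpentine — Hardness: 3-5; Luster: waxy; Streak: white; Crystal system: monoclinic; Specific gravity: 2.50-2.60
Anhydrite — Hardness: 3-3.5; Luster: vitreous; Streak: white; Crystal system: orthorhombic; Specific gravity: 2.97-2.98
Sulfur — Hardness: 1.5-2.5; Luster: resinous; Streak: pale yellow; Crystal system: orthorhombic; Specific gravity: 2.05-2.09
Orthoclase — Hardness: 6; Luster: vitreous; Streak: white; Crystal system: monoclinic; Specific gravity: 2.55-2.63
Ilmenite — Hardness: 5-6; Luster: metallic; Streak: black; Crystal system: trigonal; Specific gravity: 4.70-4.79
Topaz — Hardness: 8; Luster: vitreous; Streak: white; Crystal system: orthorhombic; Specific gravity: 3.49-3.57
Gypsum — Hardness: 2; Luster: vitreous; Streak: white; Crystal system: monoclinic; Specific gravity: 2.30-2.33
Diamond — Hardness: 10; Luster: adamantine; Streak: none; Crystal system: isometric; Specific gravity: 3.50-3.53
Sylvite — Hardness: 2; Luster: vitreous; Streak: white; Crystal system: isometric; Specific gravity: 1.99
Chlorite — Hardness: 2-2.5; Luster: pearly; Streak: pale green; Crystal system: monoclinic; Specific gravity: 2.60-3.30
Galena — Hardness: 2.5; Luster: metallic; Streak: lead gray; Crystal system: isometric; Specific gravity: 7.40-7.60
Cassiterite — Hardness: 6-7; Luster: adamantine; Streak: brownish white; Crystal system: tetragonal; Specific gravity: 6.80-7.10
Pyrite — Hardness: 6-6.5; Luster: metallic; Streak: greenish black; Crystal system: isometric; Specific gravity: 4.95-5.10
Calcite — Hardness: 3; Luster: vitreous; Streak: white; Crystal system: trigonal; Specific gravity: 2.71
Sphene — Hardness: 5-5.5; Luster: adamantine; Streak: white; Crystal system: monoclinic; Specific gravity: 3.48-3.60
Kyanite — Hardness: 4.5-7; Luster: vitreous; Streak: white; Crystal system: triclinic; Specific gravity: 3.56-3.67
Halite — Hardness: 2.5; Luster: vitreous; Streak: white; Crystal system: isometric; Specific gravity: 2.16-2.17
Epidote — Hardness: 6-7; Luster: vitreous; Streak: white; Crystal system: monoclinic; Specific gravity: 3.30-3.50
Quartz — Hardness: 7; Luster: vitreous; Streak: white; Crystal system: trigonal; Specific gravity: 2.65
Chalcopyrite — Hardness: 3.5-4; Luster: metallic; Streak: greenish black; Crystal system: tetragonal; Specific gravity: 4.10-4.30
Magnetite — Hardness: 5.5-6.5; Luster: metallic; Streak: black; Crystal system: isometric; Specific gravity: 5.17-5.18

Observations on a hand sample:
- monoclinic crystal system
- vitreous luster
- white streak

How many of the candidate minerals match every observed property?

Monoclinic crystal system: narrows the field to Serpentine, Orthoclase, Gypsum, Chlorite, Sphene, Epidote.
Vitreous luster is inconsistent with Serpentine, Chlorite, Sphene.
White streak: consistent with all remaining minerals.
The minerals that satisfy all observations are Epidote, Gypsum, Orthoclase.
That is 3 minerals.

3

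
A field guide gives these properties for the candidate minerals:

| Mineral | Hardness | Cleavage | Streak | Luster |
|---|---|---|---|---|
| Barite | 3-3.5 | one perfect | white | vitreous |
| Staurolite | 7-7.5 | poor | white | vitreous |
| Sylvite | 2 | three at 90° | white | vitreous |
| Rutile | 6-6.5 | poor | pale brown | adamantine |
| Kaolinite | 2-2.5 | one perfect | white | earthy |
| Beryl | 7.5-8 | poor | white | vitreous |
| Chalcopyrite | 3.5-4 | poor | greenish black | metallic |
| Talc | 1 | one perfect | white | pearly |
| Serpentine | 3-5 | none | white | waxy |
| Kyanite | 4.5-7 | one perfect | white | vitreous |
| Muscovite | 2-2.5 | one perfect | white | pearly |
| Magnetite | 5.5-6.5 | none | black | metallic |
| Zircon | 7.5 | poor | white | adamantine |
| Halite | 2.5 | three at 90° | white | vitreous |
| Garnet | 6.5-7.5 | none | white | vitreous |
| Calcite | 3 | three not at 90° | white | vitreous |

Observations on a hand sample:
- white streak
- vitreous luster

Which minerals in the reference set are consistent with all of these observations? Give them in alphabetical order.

White streak rules out Rutile, Chalcopyrite, Magnetite.
Vitreous luster eliminates Kaolinite, Talc, Serpentine, Muscovite, Zircon.
The minerals that satisfy all observations are Barite, Beryl, Calcite, Garnet, Halite, Kyanite, Staurolite, Sylvite.

Barite, Beryl, Calcite, Garnet, Halite, Kyanite, Staurolite, Sylvite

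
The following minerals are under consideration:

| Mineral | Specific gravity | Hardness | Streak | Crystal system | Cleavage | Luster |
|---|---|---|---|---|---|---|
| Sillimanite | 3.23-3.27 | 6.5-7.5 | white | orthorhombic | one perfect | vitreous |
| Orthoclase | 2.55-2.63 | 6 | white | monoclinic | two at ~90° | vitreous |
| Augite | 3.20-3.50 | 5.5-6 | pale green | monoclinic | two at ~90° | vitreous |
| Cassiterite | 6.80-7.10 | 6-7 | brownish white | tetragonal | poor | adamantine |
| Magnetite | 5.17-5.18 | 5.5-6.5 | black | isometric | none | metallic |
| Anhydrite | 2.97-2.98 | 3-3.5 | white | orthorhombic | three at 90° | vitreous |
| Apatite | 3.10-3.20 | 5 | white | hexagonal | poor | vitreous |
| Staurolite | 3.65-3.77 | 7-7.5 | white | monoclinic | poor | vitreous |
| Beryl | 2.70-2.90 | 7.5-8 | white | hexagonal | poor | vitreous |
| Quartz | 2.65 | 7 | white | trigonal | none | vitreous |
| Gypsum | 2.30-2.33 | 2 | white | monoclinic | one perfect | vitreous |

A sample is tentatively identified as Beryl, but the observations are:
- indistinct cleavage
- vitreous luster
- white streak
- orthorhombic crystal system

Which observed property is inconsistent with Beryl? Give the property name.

Indistinct cleavage: Beryl has cleavage poor — agrees.
Vitreous luster: Beryl has vitreous luster — agrees.
White streak: Beryl has white streak — agrees.
Orthorhombic crystal system: Beryl has hexagonal system — outside the reference range.
Only the crystal system is inconsistent.

crystal system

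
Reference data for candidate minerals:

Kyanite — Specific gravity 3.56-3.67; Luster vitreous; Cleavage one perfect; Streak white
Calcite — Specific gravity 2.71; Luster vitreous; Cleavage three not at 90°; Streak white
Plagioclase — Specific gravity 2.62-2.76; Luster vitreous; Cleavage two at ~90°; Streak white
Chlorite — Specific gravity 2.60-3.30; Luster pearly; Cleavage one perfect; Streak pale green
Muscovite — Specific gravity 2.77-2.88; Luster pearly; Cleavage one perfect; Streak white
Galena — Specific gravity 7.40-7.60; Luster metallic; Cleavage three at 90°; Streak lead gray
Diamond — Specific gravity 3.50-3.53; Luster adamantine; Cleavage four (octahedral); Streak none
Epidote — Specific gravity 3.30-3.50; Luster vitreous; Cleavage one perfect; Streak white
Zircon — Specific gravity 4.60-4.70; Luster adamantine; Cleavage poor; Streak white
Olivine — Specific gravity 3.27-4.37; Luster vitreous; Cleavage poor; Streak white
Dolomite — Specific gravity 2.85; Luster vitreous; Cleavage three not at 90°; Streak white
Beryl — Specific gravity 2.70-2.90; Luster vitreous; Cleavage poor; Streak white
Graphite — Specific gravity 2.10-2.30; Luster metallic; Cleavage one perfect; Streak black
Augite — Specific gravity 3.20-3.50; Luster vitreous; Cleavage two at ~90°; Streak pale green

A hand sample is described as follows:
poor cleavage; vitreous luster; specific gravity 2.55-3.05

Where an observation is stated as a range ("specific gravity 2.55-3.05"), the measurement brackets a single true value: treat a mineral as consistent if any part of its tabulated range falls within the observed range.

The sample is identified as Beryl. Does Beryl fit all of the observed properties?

Poor cleavage — matches Beryl (cleavage poor).
Vitreous luster — matches Beryl (vitreous luster).
Specific gravity 2.55-3.05 — matches Beryl (SG 2.70-2.90).
All observations are consistent with the tabulated values for Beryl.

Yes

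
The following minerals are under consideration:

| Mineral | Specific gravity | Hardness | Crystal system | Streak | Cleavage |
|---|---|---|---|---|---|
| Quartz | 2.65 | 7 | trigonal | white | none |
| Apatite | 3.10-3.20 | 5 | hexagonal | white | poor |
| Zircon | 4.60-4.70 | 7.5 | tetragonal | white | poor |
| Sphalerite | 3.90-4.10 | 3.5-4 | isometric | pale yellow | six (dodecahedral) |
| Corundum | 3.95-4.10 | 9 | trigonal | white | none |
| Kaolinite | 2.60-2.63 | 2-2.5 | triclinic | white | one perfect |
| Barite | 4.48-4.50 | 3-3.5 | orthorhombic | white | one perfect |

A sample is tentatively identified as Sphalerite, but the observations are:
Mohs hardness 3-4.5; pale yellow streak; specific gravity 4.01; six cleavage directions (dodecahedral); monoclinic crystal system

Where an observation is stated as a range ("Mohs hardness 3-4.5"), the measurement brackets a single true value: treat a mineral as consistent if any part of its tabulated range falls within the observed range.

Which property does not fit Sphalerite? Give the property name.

Mohs hardness 3-4.5: Sphalerite has hardness 3.5-4 — within range.
Pale yellow streak: Sphalerite has pale yellow streak — within range.
Specific gravity 4.01: Sphalerite has SG 3.90-4.10 — within range.
Six cleavage directions (dodecahedral): Sphalerite has cleavage six (dodecahedral) — within range.
Monoclinic crystal system: Sphalerite has isometric system — outside the reference range.
The crystal system is the one property that does not fit.

crystal system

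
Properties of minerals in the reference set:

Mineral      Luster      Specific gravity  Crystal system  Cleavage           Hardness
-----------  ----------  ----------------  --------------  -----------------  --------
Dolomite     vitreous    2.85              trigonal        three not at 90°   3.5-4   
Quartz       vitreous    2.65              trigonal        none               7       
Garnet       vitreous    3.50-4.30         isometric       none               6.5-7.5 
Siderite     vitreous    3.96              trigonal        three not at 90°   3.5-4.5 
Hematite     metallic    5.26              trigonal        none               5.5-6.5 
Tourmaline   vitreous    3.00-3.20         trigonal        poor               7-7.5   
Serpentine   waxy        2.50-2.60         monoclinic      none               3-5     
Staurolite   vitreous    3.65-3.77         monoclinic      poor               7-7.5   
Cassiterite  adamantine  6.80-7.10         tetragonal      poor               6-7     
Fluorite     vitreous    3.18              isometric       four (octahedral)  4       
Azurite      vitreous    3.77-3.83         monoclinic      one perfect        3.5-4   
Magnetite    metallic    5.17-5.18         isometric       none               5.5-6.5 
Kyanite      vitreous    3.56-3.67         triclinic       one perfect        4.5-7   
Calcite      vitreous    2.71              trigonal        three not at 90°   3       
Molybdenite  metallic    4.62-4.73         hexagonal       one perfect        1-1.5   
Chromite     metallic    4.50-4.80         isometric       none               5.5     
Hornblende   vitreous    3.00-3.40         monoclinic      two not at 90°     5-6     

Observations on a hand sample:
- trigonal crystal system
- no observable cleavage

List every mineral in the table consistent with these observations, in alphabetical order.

Trigonal crystal system — only Dolomite, Quartz, Siderite, Hematite, Tourmaline, Calcite remain.
No observable cleavage — leaves Quartz, Hematite.
Remaining candidates: Hematite, Quartz.

Hematite, Quartz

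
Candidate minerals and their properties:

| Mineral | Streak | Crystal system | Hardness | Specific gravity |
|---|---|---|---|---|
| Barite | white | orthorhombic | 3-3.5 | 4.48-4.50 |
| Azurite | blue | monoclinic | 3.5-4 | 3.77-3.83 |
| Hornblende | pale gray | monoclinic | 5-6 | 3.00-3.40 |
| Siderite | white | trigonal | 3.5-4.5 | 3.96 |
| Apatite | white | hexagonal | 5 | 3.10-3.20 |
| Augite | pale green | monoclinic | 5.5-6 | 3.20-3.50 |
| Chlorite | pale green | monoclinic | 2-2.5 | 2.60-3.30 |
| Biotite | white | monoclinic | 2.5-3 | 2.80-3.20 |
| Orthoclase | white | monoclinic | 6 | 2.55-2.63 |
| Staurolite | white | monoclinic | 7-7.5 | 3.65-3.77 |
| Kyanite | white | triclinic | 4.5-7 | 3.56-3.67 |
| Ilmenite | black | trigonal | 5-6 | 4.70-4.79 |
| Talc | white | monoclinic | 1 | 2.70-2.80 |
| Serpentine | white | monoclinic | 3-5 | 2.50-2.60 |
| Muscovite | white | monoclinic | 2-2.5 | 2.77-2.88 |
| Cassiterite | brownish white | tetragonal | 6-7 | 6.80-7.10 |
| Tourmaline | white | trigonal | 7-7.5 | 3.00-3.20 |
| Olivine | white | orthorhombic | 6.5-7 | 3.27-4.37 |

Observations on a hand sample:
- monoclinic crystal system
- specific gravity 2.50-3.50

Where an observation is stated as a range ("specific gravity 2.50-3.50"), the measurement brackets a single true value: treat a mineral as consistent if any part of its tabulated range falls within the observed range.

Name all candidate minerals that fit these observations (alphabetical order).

Monoclinic crystal system: leaves Azurite, Hornblende, Augite, Chlorite, Biotite, Orthoclase, Staurolite, Talc, Serpentine, Muscovite.
Specific gravity 2.50-3.50 eliminates Azurite, Staurolite.
Remaining candidates: Augite, Biotite, Chlorite, Hornblende, Muscovite, Orthoclase, Serpentine, Talc.

Augite, Biotite, Chlorite, Hornblende, Muscovite, Orthoclase, Serpentine, Talc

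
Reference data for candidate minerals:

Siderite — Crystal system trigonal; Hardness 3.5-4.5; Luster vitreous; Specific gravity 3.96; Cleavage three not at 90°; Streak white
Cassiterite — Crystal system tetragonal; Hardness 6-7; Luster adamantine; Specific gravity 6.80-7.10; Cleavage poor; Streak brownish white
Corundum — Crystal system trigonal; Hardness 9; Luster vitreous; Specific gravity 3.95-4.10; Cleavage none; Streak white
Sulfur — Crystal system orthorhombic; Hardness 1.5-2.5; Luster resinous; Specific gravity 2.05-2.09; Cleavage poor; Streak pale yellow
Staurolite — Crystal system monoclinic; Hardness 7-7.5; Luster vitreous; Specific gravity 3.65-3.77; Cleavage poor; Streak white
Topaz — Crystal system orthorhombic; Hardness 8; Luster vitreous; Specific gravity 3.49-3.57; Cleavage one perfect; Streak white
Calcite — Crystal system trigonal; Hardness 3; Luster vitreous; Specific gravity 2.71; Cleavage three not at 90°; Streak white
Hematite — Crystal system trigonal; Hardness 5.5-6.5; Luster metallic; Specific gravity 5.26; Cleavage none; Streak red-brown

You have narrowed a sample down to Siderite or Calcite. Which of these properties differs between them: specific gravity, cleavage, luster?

Specific gravity: Siderite 3.96, Calcite 2.71 — distinct.
Cleavage: both three not at 90° — identical.
Luster: both vitreous — identical.
Only specific gravity differs between Siderite and Calcite among the listed tests.

specific gravity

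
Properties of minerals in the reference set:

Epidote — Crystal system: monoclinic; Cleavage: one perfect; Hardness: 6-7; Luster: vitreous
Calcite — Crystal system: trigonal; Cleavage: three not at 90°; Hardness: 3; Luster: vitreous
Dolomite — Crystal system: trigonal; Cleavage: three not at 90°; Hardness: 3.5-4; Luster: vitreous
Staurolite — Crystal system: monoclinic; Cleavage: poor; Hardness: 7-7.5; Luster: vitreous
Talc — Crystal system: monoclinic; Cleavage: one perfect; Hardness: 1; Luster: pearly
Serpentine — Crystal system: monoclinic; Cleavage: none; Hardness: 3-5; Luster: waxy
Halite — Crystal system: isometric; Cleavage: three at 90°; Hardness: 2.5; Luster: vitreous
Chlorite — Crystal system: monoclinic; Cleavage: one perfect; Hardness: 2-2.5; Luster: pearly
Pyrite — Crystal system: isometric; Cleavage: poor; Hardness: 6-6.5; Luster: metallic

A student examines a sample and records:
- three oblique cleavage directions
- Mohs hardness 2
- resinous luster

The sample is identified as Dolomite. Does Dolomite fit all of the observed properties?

Three oblique cleavage directions — matches Dolomite (cleavage three not at 90°).
Mohs hardness 2 — Dolomite has hardness 3.5-4; inconsistent.
Resinous luster — Dolomite has vitreous luster; inconsistent.
2 of the observed properties are inconsistent with Dolomite.

Inconsistent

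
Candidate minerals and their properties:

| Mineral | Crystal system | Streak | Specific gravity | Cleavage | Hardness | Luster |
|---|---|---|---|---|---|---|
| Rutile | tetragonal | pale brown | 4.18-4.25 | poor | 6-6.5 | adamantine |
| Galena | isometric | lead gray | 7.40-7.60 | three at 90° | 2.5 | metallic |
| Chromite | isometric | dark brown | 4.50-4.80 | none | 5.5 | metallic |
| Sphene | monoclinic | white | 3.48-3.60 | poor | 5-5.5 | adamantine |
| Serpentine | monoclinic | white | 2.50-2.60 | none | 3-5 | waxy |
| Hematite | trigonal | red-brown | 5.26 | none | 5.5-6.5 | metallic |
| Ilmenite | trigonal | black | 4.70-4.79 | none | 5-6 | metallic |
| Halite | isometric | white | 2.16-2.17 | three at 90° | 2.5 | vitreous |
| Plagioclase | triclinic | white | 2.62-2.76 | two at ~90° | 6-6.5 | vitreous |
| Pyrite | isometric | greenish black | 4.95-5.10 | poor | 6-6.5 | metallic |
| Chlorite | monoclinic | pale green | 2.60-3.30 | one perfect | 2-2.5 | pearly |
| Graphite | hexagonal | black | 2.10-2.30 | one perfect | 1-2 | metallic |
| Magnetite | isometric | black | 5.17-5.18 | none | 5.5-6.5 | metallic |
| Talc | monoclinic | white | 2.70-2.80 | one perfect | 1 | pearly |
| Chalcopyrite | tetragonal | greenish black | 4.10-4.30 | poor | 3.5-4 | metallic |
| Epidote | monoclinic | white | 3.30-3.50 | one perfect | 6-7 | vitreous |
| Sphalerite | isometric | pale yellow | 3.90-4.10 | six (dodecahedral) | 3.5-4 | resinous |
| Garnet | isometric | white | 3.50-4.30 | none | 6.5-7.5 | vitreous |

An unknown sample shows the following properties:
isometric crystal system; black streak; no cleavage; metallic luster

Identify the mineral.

Magnetite

Isometric crystal system — narrows the field to Galena, Chromite, Halite, Pyrite, Magnetite, Sphalerite, Garnet.
Black streak — only Magnetite remains.
No cleavage — all remaining candidates fit.
Metallic luster — every remaining candidate is consistent.
Only Magnetite satisfies all observations.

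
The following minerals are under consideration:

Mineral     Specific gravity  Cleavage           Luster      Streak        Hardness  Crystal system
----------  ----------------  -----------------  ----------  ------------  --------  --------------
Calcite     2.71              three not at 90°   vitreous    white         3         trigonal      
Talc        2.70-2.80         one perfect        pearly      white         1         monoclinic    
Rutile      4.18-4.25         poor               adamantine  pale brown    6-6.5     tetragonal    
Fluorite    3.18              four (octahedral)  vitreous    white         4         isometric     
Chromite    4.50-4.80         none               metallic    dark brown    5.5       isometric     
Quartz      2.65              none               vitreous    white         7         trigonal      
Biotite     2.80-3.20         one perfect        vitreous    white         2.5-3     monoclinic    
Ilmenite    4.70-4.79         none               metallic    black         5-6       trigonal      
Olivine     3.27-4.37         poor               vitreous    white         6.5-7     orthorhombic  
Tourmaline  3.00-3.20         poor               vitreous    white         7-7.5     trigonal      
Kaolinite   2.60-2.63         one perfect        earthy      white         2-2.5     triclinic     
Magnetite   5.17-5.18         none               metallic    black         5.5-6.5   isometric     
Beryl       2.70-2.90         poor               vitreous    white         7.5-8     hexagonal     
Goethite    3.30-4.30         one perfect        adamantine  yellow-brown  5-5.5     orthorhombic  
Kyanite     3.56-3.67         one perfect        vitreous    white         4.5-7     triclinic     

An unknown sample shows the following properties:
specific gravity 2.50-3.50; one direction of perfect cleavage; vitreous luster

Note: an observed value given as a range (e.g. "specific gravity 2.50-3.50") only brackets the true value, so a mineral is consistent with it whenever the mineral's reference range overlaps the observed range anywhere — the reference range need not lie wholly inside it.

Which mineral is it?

Biotite

Specific gravity 2.50-3.50 eliminates Rutile, Chromite, Ilmenite, Magnetite, Kyanite.
One direction of perfect cleavage: Talc, Biotite, Kaolinite, Goethite remain.
Vitreous luster: only Biotite remains.
The only mineral consistent with every observation is Biotite.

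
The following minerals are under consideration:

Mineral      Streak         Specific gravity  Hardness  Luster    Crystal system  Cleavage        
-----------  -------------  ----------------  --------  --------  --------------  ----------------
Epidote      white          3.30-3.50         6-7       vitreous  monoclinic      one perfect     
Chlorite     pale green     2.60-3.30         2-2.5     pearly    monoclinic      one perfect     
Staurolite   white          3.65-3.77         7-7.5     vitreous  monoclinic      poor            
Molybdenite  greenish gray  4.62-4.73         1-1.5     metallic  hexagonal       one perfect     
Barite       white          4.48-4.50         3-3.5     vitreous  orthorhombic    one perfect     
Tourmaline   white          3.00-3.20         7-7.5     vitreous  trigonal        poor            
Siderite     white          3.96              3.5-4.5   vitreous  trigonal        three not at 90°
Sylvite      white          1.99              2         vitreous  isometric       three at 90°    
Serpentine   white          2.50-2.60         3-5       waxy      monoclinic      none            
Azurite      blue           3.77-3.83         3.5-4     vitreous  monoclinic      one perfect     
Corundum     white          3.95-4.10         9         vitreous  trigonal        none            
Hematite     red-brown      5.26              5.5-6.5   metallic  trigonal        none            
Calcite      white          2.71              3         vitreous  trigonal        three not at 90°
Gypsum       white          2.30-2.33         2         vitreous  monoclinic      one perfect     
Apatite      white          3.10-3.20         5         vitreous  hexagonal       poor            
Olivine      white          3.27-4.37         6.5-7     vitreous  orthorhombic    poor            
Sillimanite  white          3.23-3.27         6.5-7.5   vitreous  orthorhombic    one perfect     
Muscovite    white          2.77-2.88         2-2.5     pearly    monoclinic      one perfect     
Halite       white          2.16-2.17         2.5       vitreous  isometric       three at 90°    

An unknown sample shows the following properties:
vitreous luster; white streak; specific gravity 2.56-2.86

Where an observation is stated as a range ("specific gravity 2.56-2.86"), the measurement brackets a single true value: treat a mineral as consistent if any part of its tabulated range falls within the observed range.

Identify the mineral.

Calcite

Vitreous luster is inconsistent with Chlorite, Molybdenite, Serpentine, Hematite, Muscovite.
White streak eliminates Azurite.
Specific gravity 2.56-2.86 — narrows the field to Calcite.
The only mineral consistent with every observation is Calcite.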